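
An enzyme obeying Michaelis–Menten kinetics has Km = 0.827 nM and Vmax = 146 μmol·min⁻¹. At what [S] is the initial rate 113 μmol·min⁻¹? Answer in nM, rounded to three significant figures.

2.83 nM

Rearranging v = Vmax[S]/(Km+[S]) gives [S] = Km·v/(Vmax − v).
[S] = 0.827 × 113 / (146 − 113) = 93.45/33.00 = 2.83 nM.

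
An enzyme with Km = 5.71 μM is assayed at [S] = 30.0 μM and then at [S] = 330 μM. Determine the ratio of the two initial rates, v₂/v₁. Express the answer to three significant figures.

1.17

Since Vmax cancels, v₂/v₁ = [S]₂(Km+[S]₁) / [S]₁(Km+[S]₂).
= 330×(5.71+30.0) / (30.0×(5.71+330)) = 11780/10070 = 1.17.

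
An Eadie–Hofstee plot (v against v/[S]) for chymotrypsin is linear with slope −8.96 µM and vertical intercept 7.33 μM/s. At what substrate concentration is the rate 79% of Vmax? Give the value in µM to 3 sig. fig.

33.7 µM

The Eadie–Hofstee slope gives Km = 8.96 µM (slope = −Km).
v/Vmax = [S]/(Km+[S]) = 0.79 ⇒ [S] = Km·0.79/(1−0.79) = 8.96 × 3.762 = 33.7 µM.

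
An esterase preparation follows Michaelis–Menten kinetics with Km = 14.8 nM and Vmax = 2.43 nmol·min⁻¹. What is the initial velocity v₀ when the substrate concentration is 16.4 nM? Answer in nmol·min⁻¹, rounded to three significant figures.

1.28 nmol·min⁻¹

v = Vmax·[S]/(Km + [S]) = 2.43 × 16.4 / (14.8 + 16.4)
  = 39.85 / 31.20 = 1.28 nmol·min⁻¹.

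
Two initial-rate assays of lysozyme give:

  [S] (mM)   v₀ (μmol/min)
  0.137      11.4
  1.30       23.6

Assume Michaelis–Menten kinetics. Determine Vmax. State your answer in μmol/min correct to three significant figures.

From v = Vmax[S]/(Km+[S]), each point gives Vmax = v(Km+[S])/[S].
Equating: 11.4(Km+0.137)/0.137 = 23.6(Km+1.30)/1.30.
83.21·Km + 11.4 = 18.15·Km + 23.6, so (83.21 − 18.15)·Km = 23.6 − 11.4.
Km = 12.20/65.06 = 0.188 mM; then Vmax = 11.4(0.188+0.137)/0.137 = 27.0 μmol/min.

27.0 μmol/min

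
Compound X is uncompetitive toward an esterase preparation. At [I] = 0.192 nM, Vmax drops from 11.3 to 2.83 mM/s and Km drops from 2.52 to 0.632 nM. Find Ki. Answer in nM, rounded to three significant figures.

Uncompetitive: Vmax,app = Vmax/α (and Km,app = Km/α) with α = 1 + [I]/Ki.
α = Vmax/Vmax,app = 11.3/2.83 = 3.993.
Ki = [I]/(α − 1) = 0.192/2.993 = 0.0642 nM.

0.0642 nM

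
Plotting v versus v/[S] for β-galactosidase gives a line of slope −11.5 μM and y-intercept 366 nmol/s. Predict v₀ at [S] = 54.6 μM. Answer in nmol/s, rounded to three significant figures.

302 nmol/s

In the Eadie–Hofstee form v = Vmax − Km·(v/[S]), the slope is −Km and the intercept is Vmax, so Km = 11.5 μM and Vmax = 366 nmol/s.
v = 366 × 54.6/(11.5 + 54.6) = 302 nmol/s.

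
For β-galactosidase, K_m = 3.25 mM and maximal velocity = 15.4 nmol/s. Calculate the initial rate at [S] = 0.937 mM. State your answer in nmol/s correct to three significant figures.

3.45 nmol/s

v = Vmax·[S]/(Km + [S]) = 15.4 × 0.937 / (3.25 + 0.937)
  = 14.43 / 4.187 = 3.45 nmol/s.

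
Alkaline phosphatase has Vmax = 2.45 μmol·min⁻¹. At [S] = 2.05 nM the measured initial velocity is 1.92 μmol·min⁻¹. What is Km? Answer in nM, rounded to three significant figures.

0.566 nM

From v = Vmax[S]/(Km+[S]), Km = [S](Vmax − v)/v.
Km = 2.05 × (2.45 − 1.92) / 1.92 = 1.087/1.92 = 0.566 nM.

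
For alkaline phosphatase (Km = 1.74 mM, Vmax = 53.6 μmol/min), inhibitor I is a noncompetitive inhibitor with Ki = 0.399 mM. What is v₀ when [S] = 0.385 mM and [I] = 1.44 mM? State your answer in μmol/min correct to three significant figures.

2.11 μmol/min

With α = 1 + [I]/Ki = 1 + 1.44/0.399 = 4.609, the noncompetitive rate law is v = (Vmax/α)·[S] / (Km + [S]).
v = (53.6/4.609)×0.385 / (1.74 + 0.385) = 4.477/2.125 = 2.11 μmol/min.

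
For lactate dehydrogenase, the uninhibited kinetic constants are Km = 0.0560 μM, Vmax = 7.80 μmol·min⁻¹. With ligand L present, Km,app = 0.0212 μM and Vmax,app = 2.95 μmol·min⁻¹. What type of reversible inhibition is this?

Both Km and Vmax decrease by the same factor (~2.64-fold) — characteristic of uncompetitive inhibition.

uncompetitive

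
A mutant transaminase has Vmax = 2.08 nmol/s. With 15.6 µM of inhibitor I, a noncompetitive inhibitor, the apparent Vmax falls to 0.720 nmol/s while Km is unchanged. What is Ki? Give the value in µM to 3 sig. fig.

8.26 µM

Noncompetitive: Vmax,app = Vmax/α with α = 1 + [I]/Ki.
α = Vmax/Vmax,app = 2.08/0.720 = 2.889.
Ki = [I]/(α − 1) = 15.6/1.889 = 8.26 µM.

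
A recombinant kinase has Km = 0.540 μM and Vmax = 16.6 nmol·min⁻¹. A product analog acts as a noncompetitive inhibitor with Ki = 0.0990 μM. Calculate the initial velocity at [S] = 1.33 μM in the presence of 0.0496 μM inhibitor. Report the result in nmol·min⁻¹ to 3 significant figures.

α = 1 + [I]/Ki = 1 + 0.0496/0.0990 = 1.501.
For a noncompetitive inhibitor, Vmax is reduced to Vmax/α while Km is unchanged: Km,app = 0.540 μM, Vmax,app = 11.1 nmol·min⁻¹.
v = Vmax,app·[S]/(Km,app + [S]) = 11.1 × 1.33/(0.540 + 1.33) = 7.87 nmol·min⁻¹.

7.87 nmol·min⁻¹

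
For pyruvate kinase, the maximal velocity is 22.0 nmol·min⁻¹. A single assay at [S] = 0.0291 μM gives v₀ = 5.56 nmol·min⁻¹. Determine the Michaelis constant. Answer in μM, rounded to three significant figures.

v/Vmax = 5.56/22.0 = 0.2527 = [S]/(Km+[S]).
So Km + [S] = [S]/0.2527 = 0.1151 μM, giving Km = 0.1151 − 0.0291 = 0.0860 μM.

0.0860 μM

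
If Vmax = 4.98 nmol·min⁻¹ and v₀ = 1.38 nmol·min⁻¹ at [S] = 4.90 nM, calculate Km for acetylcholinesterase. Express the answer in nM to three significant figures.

12.8 nM

From v = Vmax[S]/(Km+[S]), Km = [S](Vmax − v)/v.
Km = 4.90 × (4.98 − 1.38) / 1.38 = 17.64/1.38 = 12.8 nM.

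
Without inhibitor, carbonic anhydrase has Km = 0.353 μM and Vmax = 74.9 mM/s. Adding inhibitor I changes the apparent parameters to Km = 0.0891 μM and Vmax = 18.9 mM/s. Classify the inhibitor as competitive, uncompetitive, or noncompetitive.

uncompetitive

Both Km and Vmax decrease by the same factor (~3.96-fold) — characteristic of uncompetitive inhibition.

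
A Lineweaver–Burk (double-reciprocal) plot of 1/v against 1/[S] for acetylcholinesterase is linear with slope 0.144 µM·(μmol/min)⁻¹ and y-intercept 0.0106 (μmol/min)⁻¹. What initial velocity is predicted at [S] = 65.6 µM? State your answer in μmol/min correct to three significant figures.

78.2 μmol/min

The y-intercept is 1/Vmax, so Vmax = 1/0.0106 = 94.3 μmol/min.
The slope is Km/Vmax, so Km = 0.144 × 94.3 = 13.6 µM.
Then v = 94.3 × 65.6/(13.6 + 65.6) = 78.2 μmol/min.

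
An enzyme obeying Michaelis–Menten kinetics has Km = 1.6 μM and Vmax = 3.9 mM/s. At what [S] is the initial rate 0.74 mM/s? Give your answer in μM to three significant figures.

0.375 μM

Rearranging v = Vmax[S]/(Km+[S]) gives [S] = Km·v/(Vmax − v).
[S] = 1.6 × 0.74 / (3.9 − 0.74) = 1.184/3.160 = 0.375 μM.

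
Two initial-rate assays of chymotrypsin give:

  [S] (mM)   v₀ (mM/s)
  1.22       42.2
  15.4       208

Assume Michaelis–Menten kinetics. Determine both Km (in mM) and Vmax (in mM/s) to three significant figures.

Km = 7.86 mM; Vmax = 314 mM/s

In reciprocal form, 1/v = (Km/Vmax)·(1/[S]) + 1/Vmax. The two points give (1/[S], 1/v) = (0.8197, 0.02370) and (0.06494, 0.004808).
Slope = (0.02370 − 0.004808)/(0.8197 − 0.06494) = 0.02503; intercept = 0.02370 − 0.02503×0.8197 = 0.003183.
Vmax = 1/intercept = 314 mM/s; Km = slope × Vmax = 0.02503 × 314 = 7.86 mM.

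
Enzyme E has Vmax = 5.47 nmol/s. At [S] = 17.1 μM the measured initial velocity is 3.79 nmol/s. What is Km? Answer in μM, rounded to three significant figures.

7.58 μM

v/Vmax = 3.79/5.47 = 0.6929 = [S]/(Km+[S]).
So Km + [S] = [S]/0.6929 = 24.68 μM, giving Km = 24.68 − 17.1 = 7.58 μM.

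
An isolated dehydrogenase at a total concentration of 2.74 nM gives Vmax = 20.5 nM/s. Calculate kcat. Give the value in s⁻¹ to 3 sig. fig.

7.48 s⁻¹

kcat = Vmax/[E]total = 20.5 nM/s / 2.74 nM = 7.48 s⁻¹.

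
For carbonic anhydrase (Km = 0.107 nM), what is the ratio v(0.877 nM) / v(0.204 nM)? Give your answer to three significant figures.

Since Vmax cancels, v₂/v₁ = [S]₂(Km+[S]₁) / [S]₁(Km+[S]₂).
= 0.877×(0.107+0.204) / (0.204×(0.107+0.877)) = 0.2727/0.2007 = 1.36.

1.36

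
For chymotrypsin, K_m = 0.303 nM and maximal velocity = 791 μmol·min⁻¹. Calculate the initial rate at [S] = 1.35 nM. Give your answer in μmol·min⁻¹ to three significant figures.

[S]/(Km+[S]) = 1.35/1.653 = 0.8167, the fractional saturation.
v = 0.8167 × Vmax = 0.8167 × 791 = 646 μmol·min⁻¹.

646 μmol·min⁻¹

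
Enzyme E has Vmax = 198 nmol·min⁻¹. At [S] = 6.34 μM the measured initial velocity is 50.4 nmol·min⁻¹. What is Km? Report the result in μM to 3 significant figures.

From v = Vmax[S]/(Km+[S]), Km = [S](Vmax − v)/v.
Km = 6.34 × (198 − 50.4) / 50.4 = 935.8/50.4 = 18.6 μM.

18.6 μM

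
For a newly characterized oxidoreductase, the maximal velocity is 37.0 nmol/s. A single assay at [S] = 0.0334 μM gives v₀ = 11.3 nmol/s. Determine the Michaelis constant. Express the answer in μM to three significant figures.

v/Vmax = 11.3/37.0 = 0.3054 = [S]/(Km+[S]).
So Km + [S] = [S]/0.3054 = 0.1094 μM, giving Km = 0.1094 − 0.0334 = 0.0760 μM.

0.0760 μM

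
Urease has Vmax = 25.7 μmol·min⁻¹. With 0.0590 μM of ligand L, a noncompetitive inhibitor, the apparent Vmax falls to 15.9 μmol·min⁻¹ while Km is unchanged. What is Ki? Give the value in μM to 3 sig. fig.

0.0957 μM

Noncompetitive: Vmax,app = Vmax/α with α = 1 + [I]/Ki.
α = Vmax/Vmax,app = 25.7/15.9 = 1.616.
Ki = [I]/(α − 1) = 0.0590/0.6164 = 0.0957 μM.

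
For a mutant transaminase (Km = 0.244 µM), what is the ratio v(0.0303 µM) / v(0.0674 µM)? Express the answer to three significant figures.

0.510

Since Vmax cancels, v₂/v₁ = [S]₂(Km+[S]₁) / [S]₁(Km+[S]₂).
= 0.0303×(0.244+0.0674) / (0.0674×(0.244+0.0303)) = 0.009435/0.01849 = 0.510.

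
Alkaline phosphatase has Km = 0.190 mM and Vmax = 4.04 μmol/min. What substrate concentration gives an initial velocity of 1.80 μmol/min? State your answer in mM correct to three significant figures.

Rearranging v = Vmax[S]/(Km+[S]) gives [S] = Km·v/(Vmax − v).
[S] = 0.190 × 1.80 / (4.04 − 1.80) = 0.3420/2.240 = 0.153 mM.

0.153 mM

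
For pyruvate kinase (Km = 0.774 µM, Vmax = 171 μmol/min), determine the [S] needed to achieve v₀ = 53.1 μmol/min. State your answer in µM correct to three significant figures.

The required fractional saturation is v/Vmax = 53.1/171 = 0.3105.
Then [S]/(Km+[S]) = 0.3105 ⇒ [S] = 0.774 × 0.3105/(1 − 0.3105) = 0.349 µM.

0.349 µM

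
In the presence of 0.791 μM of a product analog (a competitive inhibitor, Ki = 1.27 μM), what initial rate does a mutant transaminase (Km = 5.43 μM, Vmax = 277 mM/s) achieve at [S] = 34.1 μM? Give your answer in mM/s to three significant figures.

220 mM/s

With α = 1 + [I]/Ki = 1 + 0.791/1.27 = 1.623, the competitive rate law is v = Vmax[S] / (αKm + [S]).
v = 277×34.1 / (1.623×5.43 + 34.1) = 9446/42.91 = 220 mM/s.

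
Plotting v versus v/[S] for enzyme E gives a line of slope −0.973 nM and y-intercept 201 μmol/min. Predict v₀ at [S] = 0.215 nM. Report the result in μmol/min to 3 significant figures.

In the Eadie–Hofstee form v = Vmax − Km·(v/[S]), the slope is −Km and the intercept is Vmax, so Km = 0.973 nM and Vmax = 201 μmol/min.
v = 201 × 0.215/(0.973 + 0.215) = 36.4 μmol/min.

36.4 μmol/min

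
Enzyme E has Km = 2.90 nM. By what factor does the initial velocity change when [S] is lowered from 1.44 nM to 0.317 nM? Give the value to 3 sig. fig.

0.297

Since Vmax cancels, v₂/v₁ = [S]₂(Km+[S]₁) / [S]₁(Km+[S]₂).
= 0.317×(2.90+1.44) / (1.44×(2.90+0.317)) = 1.376/4.632 = 0.297.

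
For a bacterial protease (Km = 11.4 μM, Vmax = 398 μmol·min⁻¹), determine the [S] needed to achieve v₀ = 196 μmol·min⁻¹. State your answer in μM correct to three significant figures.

11.1 μM

Rearranging v = Vmax[S]/(Km+[S]) gives [S] = Km·v/(Vmax − v).
[S] = 11.4 × 196 / (398 − 196) = 2234/202.0 = 11.1 μM.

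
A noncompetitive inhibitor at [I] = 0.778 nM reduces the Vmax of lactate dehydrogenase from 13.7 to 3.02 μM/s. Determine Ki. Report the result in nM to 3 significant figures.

Noncompetitive: Vmax,app = Vmax/α with α = 1 + [I]/Ki.
α = Vmax/Vmax,app = 13.7/3.02 = 4.536.
Ki = [I]/(α − 1) = 0.778/3.536 = 0.220 nM.

0.220 nM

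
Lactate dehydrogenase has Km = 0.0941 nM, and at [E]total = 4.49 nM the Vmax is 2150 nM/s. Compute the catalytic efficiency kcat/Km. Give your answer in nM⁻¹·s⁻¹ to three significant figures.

kcat = Vmax/[E]total = 2150/4.49 = 479 s⁻¹.
kcat/Km = 479/0.0941 = 5090 nM⁻¹·s⁻¹.

5090 nM⁻¹·s⁻¹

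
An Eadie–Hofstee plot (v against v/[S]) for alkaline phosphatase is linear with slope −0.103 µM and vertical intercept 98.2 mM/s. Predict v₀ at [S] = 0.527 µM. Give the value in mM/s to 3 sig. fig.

In the Eadie–Hofstee form v = Vmax − Km·(v/[S]), the slope is −Km and the intercept is Vmax, so Km = 0.103 µM and Vmax = 98.2 mM/s.
v = 98.2 × 0.527/(0.103 + 0.527) = 82.1 mM/s.

82.1 mM/s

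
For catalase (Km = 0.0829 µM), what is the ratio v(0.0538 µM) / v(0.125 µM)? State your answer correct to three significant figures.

0.655

Since Vmax cancels, v₂/v₁ = [S]₂(Km+[S]₁) / [S]₁(Km+[S]₂).
= 0.0538×(0.0829+0.125) / (0.125×(0.0829+0.0538)) = 0.01119/0.01709 = 0.655.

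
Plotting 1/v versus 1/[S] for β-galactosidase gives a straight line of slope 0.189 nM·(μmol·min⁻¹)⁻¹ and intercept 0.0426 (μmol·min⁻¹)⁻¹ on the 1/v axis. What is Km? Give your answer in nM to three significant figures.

y-intercept = 1/Vmax ⇒ Vmax = 23.5 μmol·min⁻¹; slope = Km/Vmax ⇒ Km = slope × Vmax.
Km = 0.189 × 23.5 = 4.44 nM.

4.44 nM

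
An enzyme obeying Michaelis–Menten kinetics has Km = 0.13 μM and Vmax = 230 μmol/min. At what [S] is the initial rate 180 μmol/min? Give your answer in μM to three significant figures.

0.468 μM

The required fractional saturation is v/Vmax = 180/230 = 0.7826.
Then [S]/(Km+[S]) = 0.7826 ⇒ [S] = 0.13 × 0.7826/(1 − 0.7826) = 0.468 μM.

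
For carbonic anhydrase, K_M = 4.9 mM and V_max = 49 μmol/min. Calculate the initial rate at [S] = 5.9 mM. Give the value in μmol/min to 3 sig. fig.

26.8 μmol/min

[S]/(Km+[S]) = 5.9/10.80 = 0.5463, the fractional saturation.
v = 0.5463 × Vmax = 0.5463 × 49 = 26.8 μmol/min.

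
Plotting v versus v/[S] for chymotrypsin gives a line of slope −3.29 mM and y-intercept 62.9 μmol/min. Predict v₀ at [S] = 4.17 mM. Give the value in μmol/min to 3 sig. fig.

35.2 μmol/min

In the Eadie–Hofstee form v = Vmax − Km·(v/[S]), the slope is −Km and the intercept is Vmax, so Km = 3.29 mM and Vmax = 62.9 μmol/min.
v = 62.9 × 4.17/(3.29 + 4.17) = 35.2 μmol/min.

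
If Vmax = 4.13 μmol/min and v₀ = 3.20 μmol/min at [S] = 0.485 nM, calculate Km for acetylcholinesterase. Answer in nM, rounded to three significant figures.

0.141 nM

v/Vmax = 3.20/4.13 = 0.7748 = [S]/(Km+[S]).
So Km + [S] = [S]/0.7748 = 0.6260 nM, giving Km = 0.6260 − 0.485 = 0.141 nM.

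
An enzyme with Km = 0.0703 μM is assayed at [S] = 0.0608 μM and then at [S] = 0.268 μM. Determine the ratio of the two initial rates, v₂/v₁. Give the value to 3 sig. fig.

Since Vmax cancels, v₂/v₁ = [S]₂(Km+[S]₁) / [S]₁(Km+[S]₂).
= 0.268×(0.0703+0.0608) / (0.0608×(0.0703+0.268)) = 0.03513/0.02057 = 1.71.

1.71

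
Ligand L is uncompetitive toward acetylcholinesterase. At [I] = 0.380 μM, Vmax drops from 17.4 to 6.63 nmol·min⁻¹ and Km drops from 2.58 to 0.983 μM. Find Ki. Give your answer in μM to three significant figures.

0.234 μM

Uncompetitive: Vmax,app = Vmax/α (and Km,app = Km/α) with α = 1 + [I]/Ki.
α = Vmax/Vmax,app = 17.4/6.63 = 2.624.
Since α = 1 + [I]/Ki, [I]/Ki = 2.624 − 1 = 1.624 and Ki = 0.380/1.624 = 0.234 μM.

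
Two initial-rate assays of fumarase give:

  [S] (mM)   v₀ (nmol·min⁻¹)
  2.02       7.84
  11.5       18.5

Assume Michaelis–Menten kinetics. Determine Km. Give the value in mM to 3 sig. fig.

4.69 mM

In reciprocal form, 1/v = (Km/Vmax)·(1/[S]) + 1/Vmax. The two points give (1/[S], 1/v) = (0.4950, 0.1276) and (0.08696, 0.05405).
Slope = (0.1276 − 0.05405)/(0.4950 − 0.08696) = 0.1801; intercept = 0.1276 − 0.1801×0.4950 = 0.03839.
Vmax = 1/intercept = 26.0 nmol·min⁻¹; Km = slope × Vmax = 0.1801 × 26.0 = 4.69 mM.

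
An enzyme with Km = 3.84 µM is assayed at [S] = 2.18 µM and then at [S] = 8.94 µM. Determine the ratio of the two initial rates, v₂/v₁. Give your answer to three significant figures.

1.93

The fractional saturations are [S]/(Km+[S]) = 2.18/6.020 = 0.3621 and 8.94/12.78 = 0.6995.
v₂/v₁ is just their ratio: 0.6995/0.3621 = 1.93.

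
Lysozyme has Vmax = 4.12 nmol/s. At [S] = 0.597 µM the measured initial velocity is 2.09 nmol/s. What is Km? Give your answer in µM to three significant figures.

v/Vmax = 2.09/4.12 = 0.5073 = [S]/(Km+[S]).
So Km + [S] = [S]/0.5073 = 1.177 µM, giving Km = 1.177 − 0.597 = 0.580 µM.

0.580 µM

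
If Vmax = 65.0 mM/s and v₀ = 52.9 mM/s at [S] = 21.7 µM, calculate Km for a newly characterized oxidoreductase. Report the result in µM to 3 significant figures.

4.96 µM

From v = Vmax[S]/(Km+[S]), Km = [S](Vmax − v)/v.
Km = 21.7 × (65.0 − 52.9) / 52.9 = 262.6/52.9 = 4.96 µM.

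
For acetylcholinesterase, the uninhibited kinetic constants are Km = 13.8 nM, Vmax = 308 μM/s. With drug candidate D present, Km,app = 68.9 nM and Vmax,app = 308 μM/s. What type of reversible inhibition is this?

competitive

Km increases (13.8 → 68.9 nM) while Vmax is unchanged — the hallmark of competitive inhibition.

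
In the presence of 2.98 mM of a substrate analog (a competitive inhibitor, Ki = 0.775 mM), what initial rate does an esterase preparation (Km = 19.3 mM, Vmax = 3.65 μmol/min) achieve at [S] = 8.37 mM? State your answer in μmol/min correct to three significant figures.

With α = 1 + [I]/Ki = 1 + 2.98/0.775 = 4.845, the competitive rate law is v = Vmax[S] / (αKm + [S]).
v = 3.65×8.37 / (4.845×19.3 + 8.37) = 30.55/101.9 = 0.300 μmol/min.

0.300 μmol/min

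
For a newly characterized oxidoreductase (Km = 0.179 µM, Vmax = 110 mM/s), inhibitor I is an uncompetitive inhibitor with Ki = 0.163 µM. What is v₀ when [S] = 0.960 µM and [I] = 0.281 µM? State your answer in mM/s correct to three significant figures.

37.8 mM/s

α = 1 + [I]/Ki = 1 + 0.281/0.163 = 2.724.
For an uncompetitive inhibitor, both parameters are divided by α, giving Vmax/α and Km/α: Km,app = 0.0657 µM, Vmax,app = 40.4 mM/s.
v = Vmax,app·[S]/(Km,app + [S]) = 40.4 × 0.960/(0.0657 + 0.960) = 37.8 mM/s.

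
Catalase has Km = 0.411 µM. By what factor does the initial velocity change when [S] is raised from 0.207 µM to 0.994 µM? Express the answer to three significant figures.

2.11

Since Vmax cancels, v₂/v₁ = [S]₂(Km+[S]₁) / [S]₁(Km+[S]₂).
= 0.994×(0.411+0.207) / (0.207×(0.411+0.994)) = 0.6143/0.2908 = 2.11.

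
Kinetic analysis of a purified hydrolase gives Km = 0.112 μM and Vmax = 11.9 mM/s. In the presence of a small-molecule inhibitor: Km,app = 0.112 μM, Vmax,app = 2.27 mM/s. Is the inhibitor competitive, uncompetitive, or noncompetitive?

Vmax decreases (11.9 → 2.27 mM/s) while Km is unchanged — pure noncompetitive inhibition.

noncompetitive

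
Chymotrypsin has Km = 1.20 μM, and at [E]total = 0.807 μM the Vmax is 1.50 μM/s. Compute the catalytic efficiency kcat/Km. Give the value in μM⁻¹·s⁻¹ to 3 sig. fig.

kcat = Vmax/[E]total = 1.50/0.807 = 1.86 s⁻¹.
kcat/Km = 1.86/1.20 = 1.55 μM⁻¹·s⁻¹.

1.55 μM⁻¹·s⁻¹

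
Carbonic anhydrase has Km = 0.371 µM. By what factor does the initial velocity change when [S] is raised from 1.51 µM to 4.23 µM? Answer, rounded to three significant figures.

The fractional saturations are [S]/(Km+[S]) = 1.51/1.881 = 0.8028 and 4.23/4.601 = 0.9194.
v₂/v₁ is just their ratio: 0.9194/0.8028 = 1.15.

1.15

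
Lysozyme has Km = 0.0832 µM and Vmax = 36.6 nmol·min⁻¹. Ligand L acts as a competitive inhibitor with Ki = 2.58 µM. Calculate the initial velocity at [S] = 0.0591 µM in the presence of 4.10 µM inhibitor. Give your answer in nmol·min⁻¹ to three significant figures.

α = 1 + [I]/Ki = 1 + 4.10/2.58 = 2.589.
For a competitive inhibitor, Vmax is unchanged and the apparent Km becomes α·Km: Km,app = 0.215 µM, Vmax,app = 36.6 nmol·min⁻¹.
v = Vmax,app·[S]/(Km,app + [S]) = 36.6 × 0.0591/(0.215 + 0.0591) = 7.88 nmol·min⁻¹.

7.88 nmol·min⁻¹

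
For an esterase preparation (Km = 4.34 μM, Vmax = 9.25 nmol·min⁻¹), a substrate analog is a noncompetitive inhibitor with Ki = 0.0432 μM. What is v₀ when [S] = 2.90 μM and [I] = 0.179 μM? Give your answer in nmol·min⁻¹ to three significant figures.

0.720 nmol·min⁻¹

α = 1 + [I]/Ki = 1 + 0.179/0.0432 = 5.144.
For a noncompetitive inhibitor, Vmax is reduced to Vmax/α while Km is unchanged: Km,app = 4.34 μM, Vmax,app = 1.80 nmol·min⁻¹.
v = Vmax,app·[S]/(Km,app + [S]) = 1.80 × 2.90/(4.34 + 2.90) = 0.720 nmol·min⁻¹.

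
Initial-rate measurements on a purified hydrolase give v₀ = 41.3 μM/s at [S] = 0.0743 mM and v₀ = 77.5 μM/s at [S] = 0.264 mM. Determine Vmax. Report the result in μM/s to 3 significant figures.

118 μM/s

From v = Vmax[S]/(Km+[S]), each point gives Vmax = v(Km+[S])/[S].
Equating: 41.3(Km+0.0743)/0.0743 = 77.5(Km+0.264)/0.264.
555.9·Km + 41.3 = 293.6·Km + 77.5, so (555.9 − 293.6)·Km = 77.5 − 41.3.
Km = 36.20/262.3 = 0.138 mM; then Vmax = 41.3(0.138+0.0743)/0.0743 = 118 μM/s.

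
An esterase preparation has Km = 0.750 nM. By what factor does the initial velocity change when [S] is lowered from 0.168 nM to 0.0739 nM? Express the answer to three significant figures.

Since Vmax cancels, v₂/v₁ = [S]₂(Km+[S]₁) / [S]₁(Km+[S]₂).
= 0.0739×(0.750+0.168) / (0.168×(0.750+0.0739)) = 0.06784/0.1384 = 0.490.

0.490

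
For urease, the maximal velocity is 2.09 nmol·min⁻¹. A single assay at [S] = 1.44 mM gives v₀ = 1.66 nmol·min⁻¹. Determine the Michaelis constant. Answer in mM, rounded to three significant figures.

From v = Vmax[S]/(Km+[S]), Km = [S](Vmax − v)/v.
Km = 1.44 × (2.09 − 1.66) / 1.66 = 0.6192/1.66 = 0.373 mM.

0.373 mM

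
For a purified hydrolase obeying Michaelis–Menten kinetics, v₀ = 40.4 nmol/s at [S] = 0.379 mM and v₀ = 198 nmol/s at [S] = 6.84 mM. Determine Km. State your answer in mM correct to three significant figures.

In reciprocal form, 1/v = (Km/Vmax)·(1/[S]) + 1/Vmax. The two points give (1/[S], 1/v) = (2.639, 0.02475) and (0.1462, 0.005051).
Slope = (0.02475 − 0.005051)/(2.639 − 0.1462) = 0.007905; intercept = 0.02475 − 0.007905×2.639 = 0.003895.
Vmax = 1/intercept = 257 nmol/s; Km = slope × Vmax = 0.007905 × 257 = 2.03 mM.

2.03 mM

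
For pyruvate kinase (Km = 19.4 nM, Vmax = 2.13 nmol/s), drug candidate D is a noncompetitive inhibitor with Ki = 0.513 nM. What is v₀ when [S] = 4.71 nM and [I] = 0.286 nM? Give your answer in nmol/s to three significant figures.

0.267 nmol/s

α = 1 + [I]/Ki = 1 + 0.286/0.513 = 1.558.
For a noncompetitive inhibitor, Vmax is reduced to Vmax/α while Km is unchanged: Km,app = 19.4 nM, Vmax,app = 1.37 nmol/s.
v = Vmax,app·[S]/(Km,app + [S]) = 1.37 × 4.71/(19.4 + 4.71) = 0.267 nmol/s.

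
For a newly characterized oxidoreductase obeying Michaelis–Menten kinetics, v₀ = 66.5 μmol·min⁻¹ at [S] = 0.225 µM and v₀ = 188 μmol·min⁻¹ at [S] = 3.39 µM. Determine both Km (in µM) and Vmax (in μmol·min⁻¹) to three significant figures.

From v = Vmax[S]/(Km+[S]), each point gives Vmax = v(Km+[S])/[S].
Equating: 66.5(Km+0.225)/0.225 = 188(Km+3.39)/3.39.
295.6·Km + 66.5 = 55.46·Km + 188, so (295.6 − 55.46)·Km = 188 − 66.5.
Km = 121.5/240.1 = 0.506 µM; then Vmax = 66.5(0.506+0.225)/0.225 = 216 μmol·min⁻¹.

Km = 0.506 µM; Vmax = 216 μmol·min⁻¹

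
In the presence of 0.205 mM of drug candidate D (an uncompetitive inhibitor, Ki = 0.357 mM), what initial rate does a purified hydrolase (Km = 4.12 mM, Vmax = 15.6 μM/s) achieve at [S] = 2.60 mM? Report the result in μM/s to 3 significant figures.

α = 1 + [I]/Ki = 1 + 0.205/0.357 = 1.574.
For an uncompetitive inhibitor, both parameters are divided by α, giving Vmax/α and Km/α: Km,app = 2.62 mM, Vmax,app = 9.91 μM/s.
v = Vmax,app·[S]/(Km,app + [S]) = 9.91 × 2.60/(2.62 + 2.60) = 4.94 μM/s.

4.94 μM/s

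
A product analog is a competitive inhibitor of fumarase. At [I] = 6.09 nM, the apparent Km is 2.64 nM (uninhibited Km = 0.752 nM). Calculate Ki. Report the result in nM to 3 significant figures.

2.43 nM

Competitive: Km,app = α·Km with α = 1 + [I]/Ki.
α = Km,app/Km = 2.64/0.752 = 3.511.
Ki = [I]/(α − 1) = 6.09/2.511 = 2.43 nM.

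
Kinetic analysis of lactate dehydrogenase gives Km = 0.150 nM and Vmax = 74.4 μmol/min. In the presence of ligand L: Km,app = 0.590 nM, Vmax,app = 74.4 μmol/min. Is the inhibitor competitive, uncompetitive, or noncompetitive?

Km increases (0.150 → 0.590 nM) while Vmax is unchanged — the hallmark of competitive inhibition.

competitive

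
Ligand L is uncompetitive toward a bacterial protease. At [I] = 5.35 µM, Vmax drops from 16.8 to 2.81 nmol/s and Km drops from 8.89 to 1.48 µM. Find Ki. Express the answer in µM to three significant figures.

Uncompetitive: Vmax,app = Vmax/α (and Km,app = Km/α) with α = 1 + [I]/Ki.
α = Vmax/Vmax,app = 16.8/2.81 = 5.979.
Ki = [I]/(α − 1) = 5.35/4.979 = 1.07 µM.

1.07 µM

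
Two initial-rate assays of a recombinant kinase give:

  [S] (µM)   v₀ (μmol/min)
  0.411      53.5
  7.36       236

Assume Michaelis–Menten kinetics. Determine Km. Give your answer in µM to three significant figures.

1.86 µM

From v = Vmax[S]/(Km+[S]), each point gives Vmax = v(Km+[S])/[S].
Equating: 53.5(Km+0.411)/0.411 = 236(Km+7.36)/7.36.
130.2·Km + 53.5 = 32.07·Km + 236, so (130.2 − 32.07)·Km = 236 − 53.5.
Km = 182.5/98.11 = 1.86 µM; then Vmax = 53.5(1.86+0.411)/0.411 = 296 μmol/min.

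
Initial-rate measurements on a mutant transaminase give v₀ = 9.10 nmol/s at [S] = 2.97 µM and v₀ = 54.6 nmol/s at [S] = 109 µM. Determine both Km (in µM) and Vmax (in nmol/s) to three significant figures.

From v = Vmax[S]/(Km+[S]), each point gives Vmax = v(Km+[S])/[S].
Equating: 9.10(Km+2.97)/2.97 = 54.6(Km+109)/109.
3.064·Km + 9.10 = 0.5009·Km + 54.6, so (3.064 − 0.5009)·Km = 54.6 − 9.10.
Km = 45.50/2.563 = 17.8 µM; then Vmax = 9.10(17.8+2.97)/2.97 = 63.5 nmol/s.

Km = 17.8 µM; Vmax = 63.5 nmol/s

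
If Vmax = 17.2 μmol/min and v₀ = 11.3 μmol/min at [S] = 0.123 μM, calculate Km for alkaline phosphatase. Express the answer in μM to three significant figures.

0.0642 μM

v/Vmax = 11.3/17.2 = 0.6570 = [S]/(Km+[S]).
So Km + [S] = [S]/0.6570 = 0.1872 μM, giving Km = 0.1872 − 0.123 = 0.0642 μM.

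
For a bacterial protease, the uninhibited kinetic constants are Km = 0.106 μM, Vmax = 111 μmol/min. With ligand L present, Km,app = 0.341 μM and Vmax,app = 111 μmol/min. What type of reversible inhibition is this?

Km increases (0.106 → 0.341 μM) while Vmax is unchanged — the hallmark of competitive inhibition.

competitive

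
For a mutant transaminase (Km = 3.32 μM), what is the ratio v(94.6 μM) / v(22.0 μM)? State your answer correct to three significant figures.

Since Vmax cancels, v₂/v₁ = [S]₂(Km+[S]₁) / [S]₁(Km+[S]₂).
= 94.6×(3.32+22.0) / (22.0×(3.32+94.6)) = 2395/2154 = 1.11.

1.11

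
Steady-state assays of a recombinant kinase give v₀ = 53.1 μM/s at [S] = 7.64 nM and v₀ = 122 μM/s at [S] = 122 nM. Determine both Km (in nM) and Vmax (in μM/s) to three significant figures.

Km = 11.6 nM; Vmax = 134 μM/s

In reciprocal form, 1/v = (Km/Vmax)·(1/[S]) + 1/Vmax. The two points give (1/[S], 1/v) = (0.1309, 0.01883) and (0.008197, 0.008197).
Slope = (0.01883 − 0.008197)/(0.1309 − 0.008197) = 0.08668; intercept = 0.01883 − 0.08668×0.1309 = 0.007486.
Vmax = 1/intercept = 134 μM/s; Km = slope × Vmax = 0.08668 × 134 = 11.6 nM.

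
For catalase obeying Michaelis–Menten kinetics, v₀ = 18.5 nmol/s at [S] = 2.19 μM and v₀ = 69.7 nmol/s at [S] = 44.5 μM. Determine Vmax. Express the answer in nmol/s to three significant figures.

81.4 nmol/s

From v = Vmax[S]/(Km+[S]), each point gives Vmax = v(Km+[S])/[S].
Equating: 18.5(Km+2.19)/2.19 = 69.7(Km+44.5)/44.5.
8.447·Km + 18.5 = 1.566·Km + 69.7, so (8.447 − 1.566)·Km = 69.7 − 18.5.
Km = 51.20/6.881 = 7.44 μM; then Vmax = 18.5(7.44+2.19)/2.19 = 81.4 nmol/s.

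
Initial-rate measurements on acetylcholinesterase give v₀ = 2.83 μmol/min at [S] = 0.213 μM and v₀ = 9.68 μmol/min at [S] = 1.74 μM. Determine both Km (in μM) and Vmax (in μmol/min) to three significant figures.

Km = 0.887 μM; Vmax = 14.6 μmol/min

In reciprocal form, 1/v = (Km/Vmax)·(1/[S]) + 1/Vmax. The two points give (1/[S], 1/v) = (4.695, 0.3534) and (0.5747, 0.1033).
Slope = (0.3534 − 0.1033)/(4.695 − 0.5747) = 0.06069; intercept = 0.3534 − 0.06069×4.695 = 0.06843.
Vmax = 1/intercept = 14.6 μmol/min; Km = slope × Vmax = 0.06069 × 14.6 = 0.887 μM.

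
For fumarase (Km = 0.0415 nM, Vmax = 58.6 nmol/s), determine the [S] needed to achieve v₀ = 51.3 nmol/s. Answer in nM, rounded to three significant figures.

0.292 nM

Rearranging v = Vmax[S]/(Km+[S]) gives [S] = Km·v/(Vmax − v).
[S] = 0.0415 × 51.3 / (58.6 − 51.3) = 2.129/7.300 = 0.292 nM.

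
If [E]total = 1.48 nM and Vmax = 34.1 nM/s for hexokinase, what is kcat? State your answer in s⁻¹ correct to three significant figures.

kcat = Vmax/[E]total = 34.1 nM/s / 1.48 nM = 23.0 s⁻¹.

23.0 s⁻¹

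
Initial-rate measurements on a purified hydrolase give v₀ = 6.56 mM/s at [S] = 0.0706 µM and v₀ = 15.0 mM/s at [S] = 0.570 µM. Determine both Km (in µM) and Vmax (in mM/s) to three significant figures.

In reciprocal form, 1/v = (Km/Vmax)·(1/[S]) + 1/Vmax. The two points give (1/[S], 1/v) = (14.16, 0.1524) and (1.754, 0.06667).
Slope = (0.1524 − 0.06667)/(14.16 − 1.754) = 0.006912; intercept = 0.1524 − 0.006912×14.16 = 0.05454.
Vmax = 1/intercept = 18.3 mM/s; Km = slope × Vmax = 0.006912 × 18.3 = 0.127 µM.

Km = 0.127 µM; Vmax = 18.3 mM/s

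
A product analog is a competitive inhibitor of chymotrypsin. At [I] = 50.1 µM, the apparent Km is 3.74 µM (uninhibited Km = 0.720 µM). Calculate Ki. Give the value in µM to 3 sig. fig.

11.9 µM

Competitive: Km,app = α·Km with α = 1 + [I]/Ki.
α = Km,app/Km = 3.74/0.720 = 5.194.
Since α = 1 + [I]/Ki, [I]/Ki = 5.194 − 1 = 4.194 and Ki = 50.1/4.194 = 11.9 µM.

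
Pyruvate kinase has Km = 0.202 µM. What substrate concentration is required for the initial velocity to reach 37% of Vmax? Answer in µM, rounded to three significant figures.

0.119 µM

v/Vmax = [S]/(Km+[S]) = 0.37, so [S] = Km·0.37/(1 − 0.37) = 0.202 × 0.5873.
[S] = 0.119 µM.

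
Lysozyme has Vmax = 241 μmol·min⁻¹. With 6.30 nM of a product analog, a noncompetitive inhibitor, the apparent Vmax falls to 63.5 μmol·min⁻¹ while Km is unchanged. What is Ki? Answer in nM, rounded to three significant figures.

2.25 nM

Noncompetitive: Vmax,app = Vmax/α with α = 1 + [I]/Ki.
α = Vmax/Vmax,app = 241/63.5 = 3.795.
Since α = 1 + [I]/Ki, [I]/Ki = 3.795 − 1 = 2.795 and Ki = 6.30/2.795 = 2.25 nM.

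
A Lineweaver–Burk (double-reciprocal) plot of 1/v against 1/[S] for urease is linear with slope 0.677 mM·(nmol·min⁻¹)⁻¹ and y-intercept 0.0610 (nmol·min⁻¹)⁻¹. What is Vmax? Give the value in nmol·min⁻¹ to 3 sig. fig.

16.4 nmol·min⁻¹

The y-intercept of a Lineweaver–Burk plot equals 1/Vmax, so Vmax = 1/0.0610 = 16.4 nmol·min⁻¹.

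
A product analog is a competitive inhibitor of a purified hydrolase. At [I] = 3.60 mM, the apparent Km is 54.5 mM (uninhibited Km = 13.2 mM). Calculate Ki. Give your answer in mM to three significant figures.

1.15 mM

Competitive: Km,app = α·Km with α = 1 + [I]/Ki.
α = Km,app/Km = 54.5/13.2 = 4.129.
Ki = [I]/(α − 1) = 3.60/3.129 = 1.15 mM.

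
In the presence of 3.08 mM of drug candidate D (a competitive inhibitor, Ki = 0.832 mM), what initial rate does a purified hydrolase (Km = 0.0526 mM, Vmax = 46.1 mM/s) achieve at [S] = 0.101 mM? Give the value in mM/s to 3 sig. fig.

13.4 mM/s

α = 1 + [I]/Ki = 1 + 3.08/0.832 = 4.702.
For a competitive inhibitor, Vmax is unchanged and the apparent Km becomes α·Km: Km,app = 0.247 mM, Vmax,app = 46.1 mM/s.
v = Vmax,app·[S]/(Km,app + [S]) = 46.1 × 0.101/(0.247 + 0.101) = 13.4 mM/s.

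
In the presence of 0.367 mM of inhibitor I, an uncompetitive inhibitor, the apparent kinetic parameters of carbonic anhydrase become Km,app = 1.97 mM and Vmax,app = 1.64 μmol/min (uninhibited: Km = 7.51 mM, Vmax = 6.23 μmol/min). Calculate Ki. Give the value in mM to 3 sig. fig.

0.131 mM

Uncompetitive: Vmax,app = Vmax/α (and Km,app = Km/α) with α = 1 + [I]/Ki.
α = Vmax/Vmax,app = 6.23/1.64 = 3.799.
Since α = 1 + [I]/Ki, [I]/Ki = 3.799 − 1 = 2.799 and Ki = 0.367/2.799 = 0.131 mM.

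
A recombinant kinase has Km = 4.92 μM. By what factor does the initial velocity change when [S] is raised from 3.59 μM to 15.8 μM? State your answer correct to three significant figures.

1.81

The fractional saturations are [S]/(Km+[S]) = 3.59/8.510 = 0.4219 and 15.8/20.72 = 0.7625.
v₂/v₁ is just their ratio: 0.7625/0.4219 = 1.81.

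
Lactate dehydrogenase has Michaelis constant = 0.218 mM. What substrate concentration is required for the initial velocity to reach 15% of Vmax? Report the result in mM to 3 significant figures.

0.0385 mM

v/Vmax = [S]/(Km+[S]) = 0.15, so [S] = Km·0.15/(1 − 0.15) = 0.218 × 0.1765.
[S] = 0.0385 mM.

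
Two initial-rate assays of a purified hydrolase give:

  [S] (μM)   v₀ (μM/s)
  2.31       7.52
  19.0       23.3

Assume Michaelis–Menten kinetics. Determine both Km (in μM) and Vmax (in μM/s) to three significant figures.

From v = Vmax[S]/(Km+[S]), each point gives Vmax = v(Km+[S])/[S].
Equating: 7.52(Km+2.31)/2.31 = 23.3(Km+19.0)/19.0.
3.255·Km + 7.52 = 1.226·Km + 23.3, so (3.255 − 1.226)·Km = 23.3 − 7.52.
Km = 15.78/2.029 = 7.78 μM; then Vmax = 7.52(7.78+2.31)/2.31 = 32.8 μM/s.

Km = 7.78 μM; Vmax = 32.8 μM/s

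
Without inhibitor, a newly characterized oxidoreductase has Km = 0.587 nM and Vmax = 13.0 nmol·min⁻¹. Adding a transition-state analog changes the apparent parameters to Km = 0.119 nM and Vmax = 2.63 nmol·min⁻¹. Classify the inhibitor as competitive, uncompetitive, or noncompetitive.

uncompetitive

Both Km and Vmax decrease by the same factor (~4.95-fold) — characteristic of uncompetitive inhibition.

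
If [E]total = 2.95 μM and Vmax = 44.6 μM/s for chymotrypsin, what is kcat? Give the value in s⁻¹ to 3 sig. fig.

15.1 s⁻¹

kcat = Vmax/[E]total = 44.6 μM/s / 2.95 μM = 15.1 s⁻¹.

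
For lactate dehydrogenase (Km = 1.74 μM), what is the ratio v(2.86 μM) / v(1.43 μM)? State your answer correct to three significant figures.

The fractional saturations are [S]/(Km+[S]) = 1.43/3.170 = 0.4511 and 2.86/4.600 = 0.6217.
v₂/v₁ is just their ratio: 0.6217/0.4511 = 1.38.

1.38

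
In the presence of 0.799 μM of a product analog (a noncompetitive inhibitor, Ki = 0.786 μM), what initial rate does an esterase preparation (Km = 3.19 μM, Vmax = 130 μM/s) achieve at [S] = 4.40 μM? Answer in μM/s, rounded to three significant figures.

α = 1 + [I]/Ki = 1 + 0.799/0.786 = 2.017.
For a noncompetitive inhibitor, Vmax is reduced to Vmax/α while Km is unchanged: Km,app = 3.19 μM, Vmax,app = 64.5 μM/s.
v = Vmax,app·[S]/(Km,app + [S]) = 64.5 × 4.40/(3.19 + 4.40) = 37.4 μM/s.

37.4 μM/s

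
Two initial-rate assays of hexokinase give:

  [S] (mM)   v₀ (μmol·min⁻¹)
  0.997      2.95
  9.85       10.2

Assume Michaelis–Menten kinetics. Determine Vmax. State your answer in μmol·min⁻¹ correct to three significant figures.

14.1 μmol·min⁻¹

From v = Vmax[S]/(Km+[S]), each point gives Vmax = v(Km+[S])/[S].
Equating: 2.95(Km+0.997)/0.997 = 10.2(Km+9.85)/9.85.
2.959·Km + 2.95 = 1.036·Km + 10.2, so (2.959 − 1.036)·Km = 10.2 − 2.95.
Km = 7.250/1.923 = 3.77 mM; then Vmax = 2.95(3.77+0.997)/0.997 = 14.1 μmol·min⁻¹.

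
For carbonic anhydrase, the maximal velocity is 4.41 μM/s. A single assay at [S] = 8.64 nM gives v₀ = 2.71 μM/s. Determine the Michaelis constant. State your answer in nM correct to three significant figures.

v/Vmax = 2.71/4.41 = 0.6145 = [S]/(Km+[S]).
So Km + [S] = [S]/0.6145 = 14.06 nM, giving Km = 14.06 − 8.64 = 5.42 nM.

5.42 nM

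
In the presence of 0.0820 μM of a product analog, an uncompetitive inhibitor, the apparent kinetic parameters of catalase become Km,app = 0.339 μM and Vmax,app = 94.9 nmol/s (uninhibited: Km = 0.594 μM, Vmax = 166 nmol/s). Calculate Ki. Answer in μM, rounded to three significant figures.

0.109 μM

Uncompetitive: Vmax,app = Vmax/α (and Km,app = Km/α) with α = 1 + [I]/Ki.
α = Vmax/Vmax,app = 166/94.9 = 1.749.
Ki = [I]/(α − 1) = 0.0820/0.7492 = 0.109 μM.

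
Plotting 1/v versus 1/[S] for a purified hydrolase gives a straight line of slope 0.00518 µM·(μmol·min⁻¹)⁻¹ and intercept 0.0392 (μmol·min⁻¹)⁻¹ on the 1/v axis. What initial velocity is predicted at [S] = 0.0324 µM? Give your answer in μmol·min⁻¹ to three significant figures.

The y-intercept is 1/Vmax, so Vmax = 1/0.0392 = 25.5 μmol·min⁻¹.
The slope is Km/Vmax, so Km = 0.00518 × 25.5 = 0.132 µM.
Then v = 25.5 × 0.0324/(0.132 + 0.0324) = 5.02 μmol·min⁻¹.

5.02 μmol·min⁻¹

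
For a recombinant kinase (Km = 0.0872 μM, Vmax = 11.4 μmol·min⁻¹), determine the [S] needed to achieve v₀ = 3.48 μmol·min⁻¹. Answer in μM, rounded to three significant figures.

0.0383 μM

The required fractional saturation is v/Vmax = 3.48/11.4 = 0.3053.
Then [S]/(Km+[S]) = 0.3053 ⇒ [S] = 0.0872 × 0.3053/(1 − 0.3053) = 0.0383 μM.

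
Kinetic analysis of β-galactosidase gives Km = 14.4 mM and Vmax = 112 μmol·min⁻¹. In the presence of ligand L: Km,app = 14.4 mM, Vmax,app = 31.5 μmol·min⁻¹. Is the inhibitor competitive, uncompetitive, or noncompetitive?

Vmax decreases (112 → 31.5 μmol·min⁻¹) while Km is unchanged — pure noncompetitive inhibition.

noncompetitive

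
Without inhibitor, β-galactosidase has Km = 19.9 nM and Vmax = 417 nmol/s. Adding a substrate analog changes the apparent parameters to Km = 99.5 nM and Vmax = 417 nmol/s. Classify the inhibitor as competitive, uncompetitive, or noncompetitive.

competitive

Km increases (19.9 → 99.5 nM) while Vmax is unchanged — the hallmark of competitive inhibition.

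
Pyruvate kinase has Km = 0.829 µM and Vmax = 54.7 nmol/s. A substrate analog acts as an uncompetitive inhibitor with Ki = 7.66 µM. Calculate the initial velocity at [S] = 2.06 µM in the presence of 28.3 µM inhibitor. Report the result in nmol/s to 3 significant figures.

10.7 nmol/s

α = 1 + [I]/Ki = 1 + 28.3/7.66 = 4.695.
For an uncompetitive inhibitor, both parameters are divided by α, giving Vmax/α and Km/α: Km,app = 0.177 µM, Vmax,app = 11.7 nmol/s.
v = Vmax,app·[S]/(Km,app + [S]) = 11.7 × 2.06/(0.177 + 2.06) = 10.7 nmol/s.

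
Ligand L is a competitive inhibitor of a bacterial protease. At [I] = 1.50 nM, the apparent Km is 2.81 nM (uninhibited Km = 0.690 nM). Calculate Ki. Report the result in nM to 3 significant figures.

Competitive: Km,app = α·Km with α = 1 + [I]/Ki.
α = Km,app/Km = 2.81/0.690 = 4.072.
Ki = [I]/(α − 1) = 1.50/3.072 = 0.488 nM.

0.488 nM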